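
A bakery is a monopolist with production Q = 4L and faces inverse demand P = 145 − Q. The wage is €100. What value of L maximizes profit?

L* = 15

Marginal revenue from the inverse demand is MR = 145 − 2Q.
The marginal product is MP_L = 4.
A monopolist hires until marginal revenue product equals the wage: MR·MP_L = w.
(145 − 8L)·4 = 100, so L = 15.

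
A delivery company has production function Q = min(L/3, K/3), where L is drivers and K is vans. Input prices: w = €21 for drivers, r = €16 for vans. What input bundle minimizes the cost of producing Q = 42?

L* = 126, K* = 126

With a fixed-proportions technology, the cost-minimizing bundle uses no slack in either input: L/3 = K/3 = Q.
So L = 3·42 = 126 and K = 3·42 = 126.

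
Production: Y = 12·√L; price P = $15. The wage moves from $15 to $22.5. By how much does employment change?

From P·MP_L = w with MP_L = 6·L^(-1/2), the labor demand is L(w) = (90/w)^(2).
At w = 15: L = 36. At w = 22.5: L = 16.
ΔL = 16 − 36 = -20.

ΔL = -20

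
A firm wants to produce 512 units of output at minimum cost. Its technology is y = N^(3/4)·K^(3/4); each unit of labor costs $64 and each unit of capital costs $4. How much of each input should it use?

Cost minimization requires the marginal rate of technical substitution to equal the input-price ratio: MP_N/MP_K = w/r.
Here MP_N/MP_K = (3/4)·(K/N)/(3/4) = (K/N). Setting this equal to 64/4 = 16 gives K = 16N.
Substituting into y = 512: N^(3/4)·(16N)^(3/4) = 512.
Solving, N = 16 and K = 256.

N* = 16, K* = 256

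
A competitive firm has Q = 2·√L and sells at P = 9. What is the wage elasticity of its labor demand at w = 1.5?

MP_L = (1/2)·2·L^(-1/2), so P·MP_L = w gives 9·L^(-1/2) = w.
Solving, L(w) = (9/w)^(2). This is a constant-elasticity form: L ∝ w^(−2), so ε = −2.

ε = -2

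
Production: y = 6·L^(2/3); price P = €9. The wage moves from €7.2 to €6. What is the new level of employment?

From P·MP_L = w with MP_L = 4·L^(-1/3), the labor demand is L(w) = (36/w)^(3).
At w = 7.2: L = 125. At w = 6: L = 216.

L* = 216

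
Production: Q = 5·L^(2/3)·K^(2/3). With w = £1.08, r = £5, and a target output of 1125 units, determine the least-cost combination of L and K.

Cost minimization requires the marginal rate of technical substitution to equal the input-price ratio: MP_L/MP_K = w/r.
Here MP_L/MP_K = (2/3)·(K/L)/(2/3) = (K/L). Setting this equal to 1.08/5 = 0.216 gives K = 0.216L.
Substituting into Q = 1125: 5·L^(2/3)·(0.216L)^(2/3) = 1125.
Solving, L = 125 and K = 27.

L* = 125, K* = 27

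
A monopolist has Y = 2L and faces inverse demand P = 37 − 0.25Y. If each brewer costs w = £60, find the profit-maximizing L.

L* = 7

Marginal revenue from the inverse demand is MR = 37 − 0.5Y.
The marginal product is MP_L = 2.
A monopolist hires until marginal revenue product equals the wage: MR·MP_L = w.
(37 − L)·2 = 60, so L = 7.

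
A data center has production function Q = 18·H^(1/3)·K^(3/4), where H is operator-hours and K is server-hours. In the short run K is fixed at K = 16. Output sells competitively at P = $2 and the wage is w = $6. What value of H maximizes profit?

With K = 16, MP_H = (1/3)·18·H^(-2/3)·16^(3/4) = 48·H^(-2/3).
Profit maximization for a price taker requires P·MP_H = w: 2·48·H^(-2/3) = 6.
So H^(-2/3) = 0.0625, which gives H = 64.

H* = 64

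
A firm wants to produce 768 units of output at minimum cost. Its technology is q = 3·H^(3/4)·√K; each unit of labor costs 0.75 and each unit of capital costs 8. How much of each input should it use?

Cost minimization requires the marginal rate of technical substitution to equal the input-price ratio: MP_H/MP_K = w/r.
Here MP_H/MP_K = (3/4)·(K/H)/(1/2) = 1.5·(K/H). Setting this equal to 0.75/8 = 0.09375 gives K = 0.0625H.
Substituting into q = 768: 3·H^(3/4)·(0.0625H)^(1/2) = 768.
Solving, H = 256 and K = 16.

H* = 256, K* = 16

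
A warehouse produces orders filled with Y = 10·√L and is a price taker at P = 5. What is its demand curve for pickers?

MP_L = (1/2)·10·L^(-1/2) = 5·L^(-1/2).
Setting P·MP_L = w: 25·L^(-1/2) = w.
Solving for L: L^(-1/2) = w/25, so L = (25/w)^(2).

L(w) = 625/w²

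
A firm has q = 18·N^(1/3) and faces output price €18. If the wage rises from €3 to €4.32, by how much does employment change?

From P·MP_N = w with MP_N = 6·N^(-2/3), the labor demand is N(w) = (108/w)^(3/2).
At w = 3: N = 216. At w = 4.32: N = 125.
ΔN = 125 − 216 = -91.

ΔN = -91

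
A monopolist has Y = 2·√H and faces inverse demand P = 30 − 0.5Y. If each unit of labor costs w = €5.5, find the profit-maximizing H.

H* = 16

Marginal revenue from the inverse demand is MR = 30 − Y.
The marginal product is MP_H = H^(-1/2).
A monopolist hires until marginal revenue product equals the wage: MR·MP_H = w.
At H, Y = 2·√H. Substituting and solving: (30 − 2·√H)·H^(-1/2) = 5.5 gives H = 16.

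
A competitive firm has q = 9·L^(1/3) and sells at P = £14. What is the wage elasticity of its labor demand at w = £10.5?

MP_L = (1/3)·9·L^(-2/3), so P·MP_L = w gives 42·L^(-2/3) = w.
Solving, L(w) = (42/w)^(3/2). This is a constant-elasticity form: L ∝ w^(−3/2), so ε = −3/2.

ε = -1.5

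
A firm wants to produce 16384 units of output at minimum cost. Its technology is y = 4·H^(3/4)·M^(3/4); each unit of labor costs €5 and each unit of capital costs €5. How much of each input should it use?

H* = 256, M* = 256

Cost minimization requires the marginal rate of technical substitution to equal the input-price ratio: MP_H/MP_M = w/r.
Here MP_H/MP_M = (3/4)·(M/H)/(3/4) = (M/H). Setting this equal to 5/5 = 1 gives M = H.
Substituting into y = 16384: 4·H^(3/4)·(H)^(3/4) = 16384.
Solving, H = 256 and M = 256.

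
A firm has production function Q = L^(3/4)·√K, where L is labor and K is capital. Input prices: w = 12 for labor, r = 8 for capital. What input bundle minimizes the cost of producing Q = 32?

L* = 16, K* = 16

Cost minimization requires the marginal rate of technical substitution to equal the input-price ratio: MP_L/MP_K = w/r.
Here MP_L/MP_K = (3/4)·(K/L)/(1/2) = 1.5·(K/L). Setting this equal to 12/8 = 1.5 gives K = L.
Substituting into Q = 32: L^(3/4)·(L)^(1/2) = 32.
Solving, L = 16 and K = 16.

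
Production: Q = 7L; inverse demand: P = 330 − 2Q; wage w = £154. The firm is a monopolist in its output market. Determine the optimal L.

Marginal revenue from the inverse demand is MR = 330 − 4Q.
The marginal product is MP_L = 7.
A monopolist hires until marginal revenue product equals the wage: MR·MP_L = w.
(330 − 28L)·7 = 154, so L = 11.

L* = 11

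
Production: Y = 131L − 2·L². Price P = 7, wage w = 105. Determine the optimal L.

The marginal product of L is MP_L = 131 − 4L.
A price-taking firm hires until the value of the marginal product equals the wage: P·MP_L = w, so 7·(131 − 4L) = 105.
Then 131 − 4L = 15, giving L = 29.

L* = 29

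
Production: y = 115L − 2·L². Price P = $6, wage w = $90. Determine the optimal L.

The marginal product of L is MP_L = 115 − 4L.
A price-taking firm hires until the value of the marginal product equals the wage: P·MP_L = w, so 6·(115 − 4L) = 90.
Then 115 − 4L = 15, giving L = 25.

L* = 25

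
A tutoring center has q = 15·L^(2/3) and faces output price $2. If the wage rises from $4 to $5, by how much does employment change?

ΔL = -61

From P·MP_L = w with MP_L = 10·L^(-1/3), the labor demand is L(w) = (20/w)^(3).
At w = 4: L = 125. At w = 5: L = 64.
ΔL = 64 − 125 = -61.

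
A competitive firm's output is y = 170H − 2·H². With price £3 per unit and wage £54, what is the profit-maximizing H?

H* = 38

The marginal product of H is MP_H = 170 − 4H.
A price-taking firm hires until the value of the marginal product equals the wage: P·MP_H = w, so 3·(170 − 4H) = 54.
Then 170 − 4H = 18, giving H = 38.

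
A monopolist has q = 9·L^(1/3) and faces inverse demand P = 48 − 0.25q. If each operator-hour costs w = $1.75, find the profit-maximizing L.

Marginal revenue from the inverse demand is MR = 48 − 0.5q.
The marginal product is MP_L = 3·L^(-2/3).
A monopolist hires until marginal revenue product equals the wage: MR·MP_L = w.
At L, q = 9·L^(1/3). Substituting and solving: (48 − 4.5·L^(1/3))·3·L^(-2/3) = 1.75 gives L = 216.

L* = 216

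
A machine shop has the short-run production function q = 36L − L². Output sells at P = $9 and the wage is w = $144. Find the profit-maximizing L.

L* = 10

The marginal product of L is MP_L = 36 − 2L.
A price-taking firm hires until the value of the marginal product equals the wage: P·MP_L = w, so 9·(36 − 2L) = 144.
Then 36 − 2L = 16, giving L = 10.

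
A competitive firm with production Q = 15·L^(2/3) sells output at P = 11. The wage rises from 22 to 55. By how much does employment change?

From P·MP_L = w with MP_L = 10·L^(-1/3), the labor demand is L(w) = (110/w)^(3).
At w = 22: L = 125. At w = 55: L = 8.
ΔL = 8 − 125 = -117.

ΔL = -117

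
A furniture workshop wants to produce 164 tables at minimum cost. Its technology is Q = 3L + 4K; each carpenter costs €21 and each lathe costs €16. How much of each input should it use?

L* = 0, K* = 41

The inputs are perfect substitutes, so the firm uses whichever has the lower cost per unit of output.
Cost per unit of output via L is w/3 = 7; via K it is r/4 = 4. K is cheaper.
Producing Q = 164 with K alone: L = 0, K = 41.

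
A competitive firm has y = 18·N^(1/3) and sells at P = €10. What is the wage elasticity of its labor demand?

ε = -1.5

MP_N = (1/3)·18·N^(-2/3), so P·MP_N = w gives 60·N^(-2/3) = w.
Solving, N(w) = (60/w)^(3/2). This is a constant-elasticity form: N ∝ w^(−3/2), so ε = −3/2.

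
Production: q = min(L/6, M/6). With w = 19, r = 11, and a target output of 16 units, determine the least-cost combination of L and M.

L* = 96, M* = 96

With a fixed-proportions technology, the cost-minimizing bundle uses no slack in either input: L/6 = M/6 = q.
So L = 6·16 = 96 and M = 6·16 = 96.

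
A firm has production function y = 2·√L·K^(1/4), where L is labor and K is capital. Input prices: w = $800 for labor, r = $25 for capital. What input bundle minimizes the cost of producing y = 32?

Cost minimization requires the marginal rate of technical substitution to equal the input-price ratio: MP_L/MP_K = w/r.
Here MP_L/MP_K = (1/2)·(K/L)/(1/4) = 2·(K/L). Setting this equal to 800/25 = 32 gives K = 16L.
Substituting into y = 32: 2·L^(1/2)·(16L)^(1/4) = 32.
Solving, L = 16 and K = 256.

L* = 16, K* = 256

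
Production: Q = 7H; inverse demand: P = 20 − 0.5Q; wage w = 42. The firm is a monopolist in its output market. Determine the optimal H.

H* = 2

Marginal revenue from the inverse demand is MR = 20 − Q.
The marginal product is MP_H = 7.
A monopolist hires until marginal revenue product equals the wage: MR·MP_H = w.
(20 − 7H)·7 = 42, so H = 2.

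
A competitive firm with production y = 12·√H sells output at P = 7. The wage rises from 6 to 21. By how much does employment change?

ΔH = -45

From P·MP_H = w with MP_H = 6·H^(-1/2), the labor demand is H(w) = (42/w)^(2).
At w = 6: H = 49. At w = 21: H = 4.
ΔH = 4 − 49 = -45.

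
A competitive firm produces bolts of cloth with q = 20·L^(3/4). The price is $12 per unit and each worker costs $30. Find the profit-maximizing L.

MP_L = (3/4)·20·L^(-1/4) = 15·L^(-1/4).
Profit maximization for a price taker requires P·MP_L = w: 12·15·L^(-1/4) = 30.
So L^(-1/4) = 1/6, which gives L = 1296.

L* = 1296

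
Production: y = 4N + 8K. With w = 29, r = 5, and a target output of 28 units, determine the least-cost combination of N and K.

The inputs are perfect substitutes, so the firm uses whichever has the lower cost per unit of output.
Cost per unit of output via N is w/4 = 7.25; via K it is r/8 = 0.625. K is cheaper.
Producing y = 28 with K alone: N = 0, K = 3.5.

N* = 0, K* = 3.5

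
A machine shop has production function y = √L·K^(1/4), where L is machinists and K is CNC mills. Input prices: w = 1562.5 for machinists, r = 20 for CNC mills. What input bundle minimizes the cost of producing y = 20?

L* = 16, K* = 625

Cost minimization requires the marginal rate of technical substitution to equal the input-price ratio: MP_L/MP_K = w/r.
Here MP_L/MP_K = (1/2)·(K/L)/(1/4) = 2·(K/L). Setting this equal to 1562.5/20 = 78.125 gives K = 39.0625L.
Substituting into y = 20: L^(1/2)·(39.0625L)^(1/4) = 20.
Solving, L = 16 and K = 625.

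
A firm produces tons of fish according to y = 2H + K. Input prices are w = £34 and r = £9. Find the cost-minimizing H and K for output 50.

The inputs are perfect substitutes, so the firm uses whichever has the lower cost per unit of output.
Cost per unit of output via H is 17; via K it is 9. K is cheaper.
Producing y = 50 with K alone: H = 0, K = 50.

H* = 0, K* = 50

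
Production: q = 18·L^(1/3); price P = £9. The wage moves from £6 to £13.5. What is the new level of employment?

From P·MP_L = w with MP_L = 6·L^(-2/3), the labor demand is L(w) = (54/w)^(3/2).
At w = 6: L = 27. At w = 13.5: L = 8.

L* = 8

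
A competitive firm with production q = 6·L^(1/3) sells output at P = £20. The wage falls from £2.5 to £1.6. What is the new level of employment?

L* = 125

From P·MP_L = w with MP_L = 2·L^(-2/3), the labor demand is L(w) = (40/w)^(3/2).
At w = 2.5: L = 64. At w = 1.6: L = 125.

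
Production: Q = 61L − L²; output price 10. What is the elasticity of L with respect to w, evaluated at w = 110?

From P·MP_L = w with MP_L = 61 − 2L, labor demand is L(w) = (61 − w/10)/2.
dL/dw = −1/(20) = -0.05.
At w = 110, L = 25, so ε = (dL/dw)·(w/L) = (-0.05)·(110/25) = -0.22.

ε = -0.22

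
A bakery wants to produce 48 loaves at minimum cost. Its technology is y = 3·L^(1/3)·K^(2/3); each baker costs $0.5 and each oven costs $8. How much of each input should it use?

L* = 64, K* = 8

Cost minimization requires the marginal rate of technical substitution to equal the input-price ratio: MP_L/MP_K = w/r.
Here MP_L/MP_K = (1/3)·(K/L)/(2/3) = 0.5·(K/L). Setting this equal to 0.5/8 = 0.0625 gives K = 0.125L.
Substituting into y = 48: 3·L^(1/3)·(0.125L)^(2/3) = 48.
Solving, L = 64 and K = 8.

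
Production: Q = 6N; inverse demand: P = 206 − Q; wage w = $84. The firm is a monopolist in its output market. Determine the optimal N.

N* = 16

Marginal revenue from the inverse demand is MR = 206 − 2Q.
The marginal product is MP_N = 6.
A monopolist hires until marginal revenue product equals the wage: MR·MP_N = w.
(206 − 12N)·6 = 84, so N = 16.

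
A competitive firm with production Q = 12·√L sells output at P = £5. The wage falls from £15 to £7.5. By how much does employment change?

From P·MP_L = w with MP_L = 6·L^(-1/2), the labor demand is L(w) = (30/w)^(2).
At w = 15: L = 4. At w = 7.5: L = 16.
ΔL = 16 − 4 = 12.

ΔL = 12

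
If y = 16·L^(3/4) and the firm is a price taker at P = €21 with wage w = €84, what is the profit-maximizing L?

L* = 81

MP_L = (3/4)·16·L^(-1/4) = 12·L^(-1/4).
Profit maximization for a price taker requires P·MP_L = w: 21·12·L^(-1/4) = 84.
So L^(-1/4) = 1/3, which gives L = 81.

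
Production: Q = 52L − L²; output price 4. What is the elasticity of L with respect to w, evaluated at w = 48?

ε = -0.3

From P·MP_L = w with MP_L = 52 − 2L, labor demand is L(w) = (52 − w/4)/2.
dL/dw = −1/(8) = -0.125.
At w = 48, L = 20, so ε = (dL/dw)·(w/L) = (-0.125)·(48/20) = -0.3.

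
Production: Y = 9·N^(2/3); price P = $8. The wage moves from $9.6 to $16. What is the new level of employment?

From P·MP_N = w with MP_N = 6·N^(-1/3), the labor demand is N(w) = (48/w)^(3).
At w = 9.6: N = 125. At w = 16: N = 27.

N* = 27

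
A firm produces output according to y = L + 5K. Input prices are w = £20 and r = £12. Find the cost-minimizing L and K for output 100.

The inputs are perfect substitutes, so the firm uses whichever has the lower cost per unit of output.
Cost per unit of output via L is 20; via K it is 2.4. K is cheaper.
Producing y = 100 with K alone: L = 0, K = 20.

L* = 0, K* = 20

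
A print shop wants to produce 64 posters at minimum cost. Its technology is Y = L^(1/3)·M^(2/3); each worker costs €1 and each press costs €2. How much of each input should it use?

L* = 64, M* = 64

Cost minimization requires the marginal rate of technical substitution to equal the input-price ratio: MP_L/MP_M = w/r.
Here MP_L/MP_M = (1/3)·(M/L)/(2/3) = 0.5·(M/L). Setting this equal to 1/2 = 0.5 gives M = L.
Substituting into Y = 64: L^(1/3)·(L)^(2/3) = 64.
Solving, L = 64 and M = 64.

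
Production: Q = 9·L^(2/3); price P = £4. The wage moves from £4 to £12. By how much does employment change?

ΔL = -208

From P·MP_L = w with MP_L = 6·L^(-1/3), the labor demand is L(w) = (24/w)^(3).
At w = 4: L = 216. At w = 12: L = 8.
ΔL = 8 − 216 = -208.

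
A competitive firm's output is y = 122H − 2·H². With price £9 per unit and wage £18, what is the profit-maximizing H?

H* = 30

The marginal product of H is MP_H = 122 − 4H.
A price-taking firm hires until the value of the marginal product equals the wage: P·MP_H = w, so 9·(122 − 4H) = 18.
Then 122 − 4H = 2, giving H = 30.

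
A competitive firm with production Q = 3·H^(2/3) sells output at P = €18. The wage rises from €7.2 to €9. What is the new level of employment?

From P·MP_H = w with MP_H = 2·H^(-1/3), the labor demand is H(w) = (36/w)^(3).
At w = 7.2: H = 125. At w = 9: H = 64.

H* = 64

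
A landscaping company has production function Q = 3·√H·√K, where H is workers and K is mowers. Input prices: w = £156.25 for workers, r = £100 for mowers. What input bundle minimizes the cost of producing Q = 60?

Cost minimization requires the marginal rate of technical substitution to equal the input-price ratio: MP_H/MP_K = w/r.
Here MP_H/MP_K = (1/2)·(K/H)/(1/2) = (K/H). Setting this equal to 156.25/100 = 1.5625 gives K = 1.5625H.
Substituting into Q = 60: 3·H^(1/2)·(1.5625H)^(1/2) = 60.
Solving, H = 16 and K = 25.

H* = 16, K* = 25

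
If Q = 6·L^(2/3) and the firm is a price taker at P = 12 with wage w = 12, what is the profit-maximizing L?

L* = 64

MP_L = (2/3)·6·L^(-1/3) = 4·L^(-1/3).
Profit maximization for a price taker requires P·MP_L = w: 12·4·L^(-1/3) = 12.
So L^(-1/3) = 0.25, which gives L = 64.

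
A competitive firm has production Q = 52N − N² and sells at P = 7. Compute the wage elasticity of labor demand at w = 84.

ε = -0.3

From P·MP_N = w with MP_N = 52 − 2N, labor demand is N(w) = (52 − w/7)/2.
dN/dw = −1/(14) = -1/14.
At w = 84, N = 20, so ε = (dN/dw)·(w/N) = (-1/14)·(84/20) = -0.3.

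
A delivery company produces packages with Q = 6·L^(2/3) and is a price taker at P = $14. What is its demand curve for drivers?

MP_L = (2/3)·6·L^(-1/3) = 4·L^(-1/3).
Setting P·MP_L = w: 56·L^(-1/3) = w.
Solving for L: L^(-1/3) = w/56, so L = (56/w)^(3).

L(w) = 175616/w³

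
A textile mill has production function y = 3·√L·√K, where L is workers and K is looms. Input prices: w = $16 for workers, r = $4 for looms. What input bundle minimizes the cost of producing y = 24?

L* = 4, K* = 16

Cost minimization requires the marginal rate of technical substitution to equal the input-price ratio: MP_L/MP_K = w/r.
Here MP_L/MP_K = (1/2)·(K/L)/(1/2) = (K/L). Setting this equal to 16/4 = 4 gives K = 4L.
Substituting into y = 24: 3·L^(1/2)·(4L)^(1/2) = 24.
Solving, L = 4 and K = 16.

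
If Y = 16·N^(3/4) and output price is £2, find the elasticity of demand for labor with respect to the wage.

MP_N = (3/4)·16·N^(-1/4), so P·MP_N = w gives 24·N^(-1/4) = w.
Solving, N(w) = (24/w)^(4). This is a constant-elasticity form: N ∝ w^(−4), so ε = −4.

ε = -4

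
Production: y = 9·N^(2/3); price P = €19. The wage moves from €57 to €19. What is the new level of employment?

N* = 216

From P·MP_N = w with MP_N = 6·N^(-1/3), the labor demand is N(w) = (114/w)^(3).
At w = 57: N = 8. At w = 19: N = 216.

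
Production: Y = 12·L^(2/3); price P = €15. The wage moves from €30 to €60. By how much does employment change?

From P·MP_L = w with MP_L = 8·L^(-1/3), the labor demand is L(w) = (120/w)^(3).
At w = 30: L = 64. At w = 60: L = 8.
ΔL = 8 − 64 = -56.

ΔL = -56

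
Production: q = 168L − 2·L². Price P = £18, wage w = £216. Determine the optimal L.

L* = 39

The marginal product of L is MP_L = 168 − 4L.
A price-taking firm hires until the value of the marginal product equals the wage: P·MP_L = w, so 18·(168 − 4L) = 216.
Then 168 − 4L = 12, giving L = 39.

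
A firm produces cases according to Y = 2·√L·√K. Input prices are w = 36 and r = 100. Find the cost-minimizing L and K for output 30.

Cost minimization requires the marginal rate of technical substitution to equal the input-price ratio: MP_L/MP_K = w/r.
Here MP_L/MP_K = (1/2)·(K/L)/(1/2) = (K/L). Setting this equal to 36/100 = 0.36 gives K = 0.36L.
Substituting into Y = 30: 2·L^(1/2)·(0.36L)^(1/2) = 30.
Solving, L = 25 and K = 9.

L* = 25, K* = 9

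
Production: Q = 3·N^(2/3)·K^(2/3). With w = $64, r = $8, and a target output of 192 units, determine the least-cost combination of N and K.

Cost minimization requires the marginal rate of technical substitution to equal the input-price ratio: MP_N/MP_K = w/r.
Here MP_N/MP_K = (2/3)·(K/N)/(2/3) = (K/N). Setting this equal to 64/8 = 8 gives K = 8N.
Substituting into Q = 192: 3·N^(2/3)·(8N)^(2/3) = 192.
Solving, N = 8 and K = 64.

N* = 8, K* = 64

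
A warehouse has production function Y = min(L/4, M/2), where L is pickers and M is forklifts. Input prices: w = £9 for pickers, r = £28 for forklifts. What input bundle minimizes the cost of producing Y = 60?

L* = 240, M* = 120

With a fixed-proportions technology, the cost-minimizing bundle uses no slack in either input: L/4 = M/2 = Y.
So L = 4·60 = 240 and M = 2·60 = 120.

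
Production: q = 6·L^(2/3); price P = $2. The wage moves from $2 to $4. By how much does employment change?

From P·MP_L = w with MP_L = 4·L^(-1/3), the labor demand is L(w) = (8/w)^(3).
At w = 2: L = 64. At w = 4: L = 8.
ΔL = 8 − 64 = -56.

ΔL = -56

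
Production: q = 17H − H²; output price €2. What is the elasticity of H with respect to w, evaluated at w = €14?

ε = -0.7

From P·MP_H = w with MP_H = 17 − 2H, labor demand is H(w) = (17 − w/2)/2.
dH/dw = −1/(4) = -0.25.
At w = 14, H = 5, so ε = (dH/dw)·(w/H) = (-0.25)·(14/5) = -0.7.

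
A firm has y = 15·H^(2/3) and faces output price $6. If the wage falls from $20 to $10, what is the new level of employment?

H* = 216

From P·MP_H = w with MP_H = 10·H^(-1/3), the labor demand is H(w) = (60/w)^(3).
At w = 20: H = 27. At w = 10: H = 216.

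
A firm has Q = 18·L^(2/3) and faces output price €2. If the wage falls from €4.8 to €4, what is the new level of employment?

L* = 216

From P·MP_L = w with MP_L = 12·L^(-1/3), the labor demand is L(w) = (24/w)^(3).
At w = 4.8: L = 125. At w = 4: L = 216.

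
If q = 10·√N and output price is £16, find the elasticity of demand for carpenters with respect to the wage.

MP_N = (1/2)·10·N^(-1/2), so P·MP_N = w gives 80·N^(-1/2) = w.
Solving, N(w) = (80/w)^(2). This is a constant-elasticity form: N ∝ w^(−2), so ε = −2.

ε = -2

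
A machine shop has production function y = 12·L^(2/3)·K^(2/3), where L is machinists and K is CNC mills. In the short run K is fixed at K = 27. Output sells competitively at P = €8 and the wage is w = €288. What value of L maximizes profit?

L* = 8

With K = 27, MP_L = (2/3)·12·L^(-1/3)·27^(2/3) = 72·L^(-1/3).
Profit maximization for a price taker requires P·MP_L = w: 8·72·L^(-1/3) = 288.
So L^(-1/3) = 0.5, which gives L = 8.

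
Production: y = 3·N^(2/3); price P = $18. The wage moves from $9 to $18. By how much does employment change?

From P·MP_N = w with MP_N = 2·N^(-1/3), the labor demand is N(w) = (36/w)^(3).
At w = 9: N = 64. At w = 18: N = 8.
ΔN = 8 − 64 = -56.

ΔN = -56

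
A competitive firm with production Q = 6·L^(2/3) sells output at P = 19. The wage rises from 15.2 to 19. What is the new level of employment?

L* = 64

From P·MP_L = w with MP_L = 4·L^(-1/3), the labor demand is L(w) = (76/w)^(3).
At w = 15.2: L = 125. At w = 19: L = 64.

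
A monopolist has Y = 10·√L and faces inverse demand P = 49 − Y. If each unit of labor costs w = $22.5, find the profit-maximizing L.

L* = 4

Marginal revenue from the inverse demand is MR = 49 − 2Y.
The marginal product is MP_L = 5·L^(-1/2).
A monopolist hires until marginal revenue product equals the wage: MR·MP_L = w.
At L, Y = 10·√L. Substituting and solving: (49 − 20·√L)·5·L^(-1/2) = 22.5 gives L = 4.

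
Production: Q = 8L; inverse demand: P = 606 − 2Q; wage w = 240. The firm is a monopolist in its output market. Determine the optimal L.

L* = 18

Marginal revenue from the inverse demand is MR = 606 − 4Q.
The marginal product is MP_L = 8.
A monopolist hires until marginal revenue product equals the wage: MR·MP_L = w.
(606 − 32L)·8 = 240, so L = 18.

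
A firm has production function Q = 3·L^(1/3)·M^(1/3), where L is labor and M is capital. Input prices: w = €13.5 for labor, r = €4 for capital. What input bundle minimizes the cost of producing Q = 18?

Cost minimization requires the marginal rate of technical substitution to equal the input-price ratio: MP_L/MP_M = w/r.
Here MP_L/MP_M = (1/3)·(M/L)/(1/3) = (M/L). Setting this equal to 13.5/4 = 3.375 gives M = 3.375L.
Substituting into Q = 18: 3·L^(1/3)·(3.375L)^(1/3) = 18.
Solving, L = 8 and M = 27.

L* = 8, M* = 27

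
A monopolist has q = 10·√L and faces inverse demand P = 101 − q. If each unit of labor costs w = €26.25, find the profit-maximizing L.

L* = 16

Marginal revenue from the inverse demand is MR = 101 − 2q.
The marginal product is MP_L = 5·L^(-1/2).
A monopolist hires until marginal revenue product equals the wage: MR·MP_L = w.
At L, q = 10·√L. Substituting and solving: (101 − 20·√L)·5·L^(-1/2) = 26.25 gives L = 16.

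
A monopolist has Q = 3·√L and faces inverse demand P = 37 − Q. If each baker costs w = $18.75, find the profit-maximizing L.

L* = 4

Marginal revenue from the inverse demand is MR = 37 − 2Q.
The marginal product is MP_L = 1.5·L^(-1/2).
A monopolist hires until marginal revenue product equals the wage: MR·MP_L = w.
At L, Q = 3·√L. Substituting and solving: (37 − 6·√L)·1.5·L^(-1/2) = 18.75 gives L = 4.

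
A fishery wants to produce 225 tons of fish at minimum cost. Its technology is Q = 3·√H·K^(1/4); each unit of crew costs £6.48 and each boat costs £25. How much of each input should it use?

H* = 625, K* = 81

Cost minimization requires the marginal rate of technical substitution to equal the input-price ratio: MP_H/MP_K = w/r.
Here MP_H/MP_K = (1/2)·(K/H)/(1/4) = 2·(K/H). Setting this equal to 6.48/25 = 0.2592 gives K = 0.1296H.
Substituting into Q = 225: 3·H^(1/2)·(0.1296H)^(1/4) = 225.
Solving, H = 625 and K = 81.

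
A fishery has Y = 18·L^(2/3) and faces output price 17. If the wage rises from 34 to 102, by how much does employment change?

From P·MP_L = w with MP_L = 12·L^(-1/3), the labor demand is L(w) = (204/w)^(3).
At w = 34: L = 216. At w = 102: L = 8.
ΔL = 8 − 216 = -208.

ΔL = -208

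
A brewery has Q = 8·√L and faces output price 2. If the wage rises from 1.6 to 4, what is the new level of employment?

From P·MP_L = w with MP_L = 4·L^(-1/2), the labor demand is L(w) = (8/w)^(2).
At w = 1.6: L = 25. At w = 4: L = 4.

L* = 4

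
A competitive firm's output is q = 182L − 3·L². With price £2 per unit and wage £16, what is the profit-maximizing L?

L* = 29

The marginal product of L is MP_L = 182 − 6L.
A price-taking firm hires until the value of the marginal product equals the wage: P·MP_L = w, so 2·(182 − 6L) = 16.
Then 182 − 6L = 8, giving L = 29.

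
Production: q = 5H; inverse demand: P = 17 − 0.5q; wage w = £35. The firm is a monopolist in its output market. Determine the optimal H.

Marginal revenue from the inverse demand is MR = 17 − q.
The marginal product is MP_H = 5.
A monopolist hires until marginal revenue product equals the wage: MR·MP_H = w.
(17 − 5H)·5 = 35, so H = 2.

H* = 2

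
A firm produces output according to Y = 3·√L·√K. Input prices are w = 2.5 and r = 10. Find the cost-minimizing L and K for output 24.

Cost minimization requires the marginal rate of technical substitution to equal the input-price ratio: MP_L/MP_K = w/r.
Here MP_L/MP_K = (1/2)·(K/L)/(1/2) = (K/L). Setting this equal to 2.5/10 = 0.25 gives K = 0.25L.
Substituting into Y = 24: 3·L^(1/2)·(0.25L)^(1/2) = 24.
Solving, L = 16 and K = 4.

L* = 16, K* = 4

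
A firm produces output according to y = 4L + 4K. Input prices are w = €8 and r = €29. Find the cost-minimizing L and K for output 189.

The inputs are perfect substitutes, so the firm uses whichever has the lower cost per unit of output.
Cost per unit of output via L is w/4 = 2; via K it is r/4 = 7.25. L is cheaper.
Producing y = 189 with L alone: L = 47.25, K = 0.

L* = 47.25, K* = 0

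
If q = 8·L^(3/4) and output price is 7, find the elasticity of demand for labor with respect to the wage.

MP_L = (3/4)·8·L^(-1/4), so P·MP_L = w gives 42·L^(-1/4) = w.
Solving, L(w) = (42/w)^(4). This is a constant-elasticity form: L ∝ w^(−4), so ε = −4.

ε = -4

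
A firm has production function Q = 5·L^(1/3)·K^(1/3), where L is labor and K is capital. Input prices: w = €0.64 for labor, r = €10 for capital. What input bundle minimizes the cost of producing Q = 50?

Cost minimization requires the marginal rate of technical substitution to equal the input-price ratio: MP_L/MP_K = w/r.
Here MP_L/MP_K = (1/3)·(K/L)/(1/3) = (K/L). Setting this equal to 0.64/10 = 0.064 gives K = 0.064L.
Substituting into Q = 50: 5·L^(1/3)·(0.064L)^(1/3) = 50.
Solving, L = 125 and K = 8.

L* = 125, K* = 8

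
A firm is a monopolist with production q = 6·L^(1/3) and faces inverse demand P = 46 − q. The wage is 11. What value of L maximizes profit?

Marginal revenue from the inverse demand is MR = 46 − 2q.
The marginal product is MP_L = 2·L^(-2/3).
A monopolist hires until marginal revenue product equals the wage: MR·MP_L = w.
At L, q = 6·L^(1/3). Substituting and solving: (46 − 12·L^(1/3))·2·L^(-2/3) = 11 gives L = 8.

L* = 8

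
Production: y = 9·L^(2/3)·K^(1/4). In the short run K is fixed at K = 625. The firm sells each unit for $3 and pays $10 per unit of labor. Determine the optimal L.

L* = 729

With K = 625, MP_L = (2/3)·9·L^(-1/3)·625^(1/4) = 30·L^(-1/3).
Profit maximization for a price taker requires P·MP_L = w: 3·30·L^(-1/3) = 10.
So L^(-1/3) = 1/9, which gives L = 729.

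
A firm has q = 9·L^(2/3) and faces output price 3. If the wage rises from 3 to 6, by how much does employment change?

ΔL = -189

From P·MP_L = w with MP_L = 6·L^(-1/3), the labor demand is L(w) = (18/w)^(3).
At w = 3: L = 216. At w = 6: L = 27.
ΔL = 27 − 216 = -189.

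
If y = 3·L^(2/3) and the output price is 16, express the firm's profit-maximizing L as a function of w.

L(w) = 32768/w³

MP_L = (2/3)·3·L^(-1/3) = 2·L^(-1/3).
Setting P·MP_L = w: 32·L^(-1/3) = w.
Solving for L: L^(-1/3) = w/32, so L = (32/w)^(3).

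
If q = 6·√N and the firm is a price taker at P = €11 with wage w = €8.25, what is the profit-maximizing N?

N* = 16

MP_N = (1/2)·6·N^(-1/2) = 3·N^(-1/2).
Profit maximization for a price taker requires P·MP_N = w: 11·3·N^(-1/2) = 8.25.
So N^(-1/2) = 0.25, which gives N = 16.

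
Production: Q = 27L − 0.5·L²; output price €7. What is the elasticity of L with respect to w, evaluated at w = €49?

ε = -0.35

From P·MP_L = w with MP_L = 27 − L, labor demand is L(w) = 27 − w/7.
dL/dw = −1/(7) = -1/7.
At w = 49, L = 20, so ε = (dL/dw)·(w/L) = (-1/7)·(49/20) = -0.35.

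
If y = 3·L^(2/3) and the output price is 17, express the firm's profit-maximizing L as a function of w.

MP_L = (2/3)·3·L^(-1/3) = 2·L^(-1/3).
Setting P·MP_L = w: 34·L^(-1/3) = w.
Solving for L: L^(-1/3) = w/34, so L = (34/w)^(3).

L(w) = 39304/w³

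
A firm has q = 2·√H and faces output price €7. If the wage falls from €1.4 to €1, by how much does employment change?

From P·MP_H = w with MP_H = H^(-1/2), the labor demand is H(w) = (7/w)^(2).
At w = 1.4: H = 25. At w = 1: H = 49.
ΔH = 49 − 25 = 24.

ΔH = 24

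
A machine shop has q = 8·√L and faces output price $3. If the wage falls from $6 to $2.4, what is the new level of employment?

L* = 25

From P·MP_L = w with MP_L = 4·L^(-1/2), the labor demand is L(w) = (12/w)^(2).
At w = 6: L = 4. At w = 2.4: L = 25.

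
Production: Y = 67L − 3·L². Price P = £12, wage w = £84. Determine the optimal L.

L* = 10

The marginal product of L is MP_L = 67 − 6L.
A price-taking firm hires until the value of the marginal product equals the wage: P·MP_L = w, so 12·(67 − 6L) = 84.
Then 67 − 6L = 7, giving L = 10.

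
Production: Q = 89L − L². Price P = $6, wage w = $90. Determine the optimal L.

The marginal product of L is MP_L = 89 − 2L.
A price-taking firm hires until the value of the marginal product equals the wage: P·MP_L = w, so 6·(89 − 2L) = 90.
Then 89 − 2L = 15, giving L = 37.

L* = 37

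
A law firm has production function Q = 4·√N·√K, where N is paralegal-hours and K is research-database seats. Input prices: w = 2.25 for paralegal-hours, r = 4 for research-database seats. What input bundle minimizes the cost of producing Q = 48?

N* = 16, K* = 9

Cost minimization requires the marginal rate of technical substitution to equal the input-price ratio: MP_N/MP_K = w/r.
Here MP_N/MP_K = (1/2)·(K/N)/(1/2) = (K/N). Setting this equal to 2.25/4 = 0.5625 gives K = 0.5625N.
Substituting into Q = 48: 4·N^(1/2)·(0.5625N)^(1/2) = 48.
Solving, N = 16 and K = 9.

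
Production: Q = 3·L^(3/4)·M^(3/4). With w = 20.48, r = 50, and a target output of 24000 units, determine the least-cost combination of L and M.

L* = 625, M* = 256

Cost minimization requires the marginal rate of technical substitution to equal the input-price ratio: MP_L/MP_M = w/r.
Here MP_L/MP_M = (3/4)·(M/L)/(3/4) = (M/L). Setting this equal to 20.48/50 = 0.4096 gives M = 0.4096L.
Substituting into Q = 24000: 3·L^(3/4)·(0.4096L)^(3/4) = 24000.
Solving, L = 625 and M = 256.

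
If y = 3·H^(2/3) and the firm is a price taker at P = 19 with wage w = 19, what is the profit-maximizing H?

H* = 8

MP_H = (2/3)·3·H^(-1/3) = 2·H^(-1/3).
Profit maximization for a price taker requires P·MP_H = w: 19·2·H^(-1/3) = 19.
So H^(-1/3) = 0.5, which gives H = 8.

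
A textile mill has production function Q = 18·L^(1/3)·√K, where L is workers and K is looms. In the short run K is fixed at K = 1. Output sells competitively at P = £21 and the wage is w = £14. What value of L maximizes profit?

With K = 1, MP_L = (1/3)·18·L^(-2/3)·1^(1/2) = 6·L^(-2/3).
Profit maximization for a price taker requires P·MP_L = w: 21·6·L^(-2/3) = 14.
So L^(-2/3) = 1/9, which gives L = 27.

L* = 27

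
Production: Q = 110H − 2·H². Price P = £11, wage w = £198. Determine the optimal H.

The marginal product of H is MP_H = 110 − 4H.
A price-taking firm hires until the value of the marginal product equals the wage: P·MP_H = w, so 11·(110 − 4H) = 198.
Then 110 − 4H = 18, giving H = 23.

H* = 23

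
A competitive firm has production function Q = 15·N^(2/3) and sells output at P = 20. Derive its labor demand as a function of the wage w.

N(w) = 8000000/w³

MP_N = (2/3)·15·N^(-1/3) = 10·N^(-1/3).
Setting P·MP_N = w: 200·N^(-1/3) = w.
Solving for N: N^(-1/3) = w/200, so N = (200/w)^(3).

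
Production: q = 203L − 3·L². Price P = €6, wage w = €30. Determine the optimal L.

L* = 33

The marginal product of L is MP_L = 203 − 6L.
A price-taking firm hires until the value of the marginal product equals the wage: P·MP_L = w, so 6·(203 − 6L) = 30.
Then 203 − 6L = 5, giving L = 33.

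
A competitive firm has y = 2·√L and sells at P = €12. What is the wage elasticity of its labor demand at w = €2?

MP_L = (1/2)·2·L^(-1/2), so P·MP_L = w gives 12·L^(-1/2) = w.
Solving, L(w) = (12/w)^(2). This is a constant-elasticity form: L ∝ w^(−2), so ε = −2.

ε = -2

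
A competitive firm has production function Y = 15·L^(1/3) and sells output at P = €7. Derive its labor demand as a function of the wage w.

L(w) = (35/w)^(3/2)

MP_L = (1/3)·15·L^(-2/3) = 5·L^(-2/3).
Setting P·MP_L = w: 35·L^(-2/3) = w.
Solving for L: L^(-2/3) = w/35, so L = (35/w)^(3/2).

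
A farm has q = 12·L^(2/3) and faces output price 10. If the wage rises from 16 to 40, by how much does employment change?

ΔL = -117

From P·MP_L = w with MP_L = 8·L^(-1/3), the labor demand is L(w) = (80/w)^(3).
At w = 16: L = 125. At w = 40: L = 8.
ΔL = 8 − 125 = -117.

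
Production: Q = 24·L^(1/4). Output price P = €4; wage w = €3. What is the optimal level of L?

MP_L = (1/4)·24·L^(-3/4) = 6·L^(-3/4).
Profit maximization for a price taker requires P·MP_L = w: 4·6·L^(-3/4) = 3.
So L^(-3/4) = 0.125, which gives L = 16.

L* = 16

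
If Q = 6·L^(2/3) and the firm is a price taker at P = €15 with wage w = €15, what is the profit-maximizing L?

L* = 64

MP_L = (2/3)·6·L^(-1/3) = 4·L^(-1/3).
Profit maximization for a price taker requires P·MP_L = w: 15·4·L^(-1/3) = 15.
So L^(-1/3) = 0.25, which gives L = 64.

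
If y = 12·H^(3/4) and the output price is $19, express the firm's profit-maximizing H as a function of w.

MP_H = (3/4)·12·H^(-1/4) = 9·H^(-1/4).
Setting P·MP_H = w: 171·H^(-1/4) = w.
Solving for H: H^(-1/4) = w/171, so H = (171/w)^(4).

H(w) = (171/w)^(4)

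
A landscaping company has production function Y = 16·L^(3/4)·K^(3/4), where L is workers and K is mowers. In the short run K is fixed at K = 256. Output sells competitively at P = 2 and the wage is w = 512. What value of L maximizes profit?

L* = 81

With K = 256, MP_L = (3/4)·16·L^(-1/4)·256^(3/4) = 768·L^(-1/4).
Profit maximization for a price taker requires P·MP_L = w: 2·768·L^(-1/4) = 512.
So L^(-1/4) = 1/3, which gives L = 81.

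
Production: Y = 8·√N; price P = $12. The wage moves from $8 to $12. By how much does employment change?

From P·MP_N = w with MP_N = 4·N^(-1/2), the labor demand is N(w) = (48/w)^(2).
At w = 8: N = 36. At w = 12: N = 16.
ΔN = 16 − 36 = -20.

ΔN = -20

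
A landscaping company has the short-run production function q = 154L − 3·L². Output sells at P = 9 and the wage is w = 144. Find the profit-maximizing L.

The marginal product of L is MP_L = 154 − 6L.
A price-taking firm hires until the value of the marginal product equals the wage: P·MP_L = w, so 9·(154 − 6L) = 144.
Then 154 − 6L = 16, giving L = 23.

L* = 23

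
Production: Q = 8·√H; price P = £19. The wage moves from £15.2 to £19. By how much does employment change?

From P·MP_H = w with MP_H = 4·H^(-1/2), the labor demand is H(w) = (76/w)^(2).
At w = 15.2: H = 25. At w = 19: H = 16.
ΔH = 16 − 25 = -9.

ΔH = -9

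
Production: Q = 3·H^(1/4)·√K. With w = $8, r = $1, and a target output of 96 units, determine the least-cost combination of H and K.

H* = 16, K* = 256

Cost minimization requires the marginal rate of technical substitution to equal the input-price ratio: MP_H/MP_K = w/r.
Here MP_H/MP_K = (1/4)·(K/H)/(1/2) = 0.5·(K/H). Setting this equal to 8/1 = 8 gives K = 16H.
Substituting into Q = 96: 3·H^(1/4)·(16H)^(1/2) = 96.
Solving, H = 16 and K = 256.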